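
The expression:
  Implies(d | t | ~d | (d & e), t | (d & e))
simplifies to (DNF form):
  t | (d & e)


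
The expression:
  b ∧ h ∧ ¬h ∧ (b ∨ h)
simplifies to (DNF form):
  False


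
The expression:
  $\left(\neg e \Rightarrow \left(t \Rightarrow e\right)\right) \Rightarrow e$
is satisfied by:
  {t: True, e: True}
  {t: True, e: False}
  {e: True, t: False}


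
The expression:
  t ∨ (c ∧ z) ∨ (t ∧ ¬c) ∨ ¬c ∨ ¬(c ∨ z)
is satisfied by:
  {t: True, z: True, c: False}
  {t: True, c: False, z: False}
  {z: True, c: False, t: False}
  {z: False, c: False, t: False}
  {t: True, z: True, c: True}
  {t: True, c: True, z: False}
  {z: True, c: True, t: False}


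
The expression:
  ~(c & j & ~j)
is always true.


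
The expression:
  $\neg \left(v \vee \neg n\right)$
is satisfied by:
  {n: True, v: False}


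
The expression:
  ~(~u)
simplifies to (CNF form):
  u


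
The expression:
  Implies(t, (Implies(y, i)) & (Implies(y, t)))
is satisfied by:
  {i: True, t: False, y: False}
  {t: False, y: False, i: False}
  {i: True, y: True, t: False}
  {y: True, t: False, i: False}
  {i: True, t: True, y: False}
  {t: True, i: False, y: False}
  {i: True, y: True, t: True}


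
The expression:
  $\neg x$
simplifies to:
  $\neg x$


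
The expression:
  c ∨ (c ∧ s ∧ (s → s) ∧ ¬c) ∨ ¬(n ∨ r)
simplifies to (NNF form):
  c ∨ (¬n ∧ ¬r)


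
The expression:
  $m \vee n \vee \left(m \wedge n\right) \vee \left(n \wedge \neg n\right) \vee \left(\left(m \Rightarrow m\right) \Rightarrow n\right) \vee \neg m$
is always true.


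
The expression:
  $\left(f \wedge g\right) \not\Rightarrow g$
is never true.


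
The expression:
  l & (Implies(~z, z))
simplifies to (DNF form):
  l & z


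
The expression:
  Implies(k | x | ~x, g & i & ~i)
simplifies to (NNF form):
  False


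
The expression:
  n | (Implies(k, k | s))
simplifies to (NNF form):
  True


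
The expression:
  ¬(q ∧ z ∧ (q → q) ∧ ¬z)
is always true.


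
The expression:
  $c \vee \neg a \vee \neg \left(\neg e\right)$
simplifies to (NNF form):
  $c \vee e \vee \neg a$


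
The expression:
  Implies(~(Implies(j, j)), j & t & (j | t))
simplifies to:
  True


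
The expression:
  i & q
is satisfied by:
  {i: True, q: True}


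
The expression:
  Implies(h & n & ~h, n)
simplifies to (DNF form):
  True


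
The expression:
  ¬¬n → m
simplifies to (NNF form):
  m ∨ ¬n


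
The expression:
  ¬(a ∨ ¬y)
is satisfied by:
  {y: True, a: False}


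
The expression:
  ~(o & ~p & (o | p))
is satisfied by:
  {p: True, o: False}
  {o: False, p: False}
  {o: True, p: True}


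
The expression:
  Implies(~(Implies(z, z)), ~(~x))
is always true.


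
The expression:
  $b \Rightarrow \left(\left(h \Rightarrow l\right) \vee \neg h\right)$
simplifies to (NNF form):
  $l \vee \neg b \vee \neg h$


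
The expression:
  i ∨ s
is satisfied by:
  {i: True, s: True}
  {i: True, s: False}
  {s: True, i: False}


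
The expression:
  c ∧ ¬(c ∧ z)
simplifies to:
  c ∧ ¬z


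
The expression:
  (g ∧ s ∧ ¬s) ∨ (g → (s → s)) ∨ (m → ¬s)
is always true.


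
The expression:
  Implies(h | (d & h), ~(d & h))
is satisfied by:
  {h: False, d: False}
  {d: True, h: False}
  {h: True, d: False}


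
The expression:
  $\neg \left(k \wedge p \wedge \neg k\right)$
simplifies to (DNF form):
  $\text{True}$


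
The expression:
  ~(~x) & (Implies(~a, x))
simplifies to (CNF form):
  x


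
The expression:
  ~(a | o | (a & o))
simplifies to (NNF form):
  ~a & ~o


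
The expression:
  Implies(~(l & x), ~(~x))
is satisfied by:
  {x: True}


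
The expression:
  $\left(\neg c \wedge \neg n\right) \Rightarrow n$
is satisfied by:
  {n: True, c: True}
  {n: True, c: False}
  {c: True, n: False}


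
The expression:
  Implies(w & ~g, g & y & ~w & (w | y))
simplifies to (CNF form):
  g | ~w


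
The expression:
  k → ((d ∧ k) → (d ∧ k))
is always true.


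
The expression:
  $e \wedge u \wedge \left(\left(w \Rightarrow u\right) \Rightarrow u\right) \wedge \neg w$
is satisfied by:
  {e: True, u: True, w: False}


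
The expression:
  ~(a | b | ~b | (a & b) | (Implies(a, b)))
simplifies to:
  False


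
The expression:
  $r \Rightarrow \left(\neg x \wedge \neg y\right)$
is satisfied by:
  {y: False, r: False, x: False}
  {x: True, y: False, r: False}
  {y: True, x: False, r: False}
  {x: True, y: True, r: False}
  {r: True, x: False, y: False}


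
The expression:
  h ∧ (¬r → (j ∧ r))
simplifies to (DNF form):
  h ∧ r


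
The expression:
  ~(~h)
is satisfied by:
  {h: True}


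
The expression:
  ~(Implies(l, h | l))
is never true.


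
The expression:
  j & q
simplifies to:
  j & q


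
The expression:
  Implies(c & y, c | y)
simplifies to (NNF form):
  True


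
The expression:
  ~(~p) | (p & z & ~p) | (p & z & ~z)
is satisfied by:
  {p: True}


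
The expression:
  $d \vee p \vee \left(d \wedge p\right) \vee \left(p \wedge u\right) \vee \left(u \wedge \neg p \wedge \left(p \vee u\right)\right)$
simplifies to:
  $d \vee p \vee u$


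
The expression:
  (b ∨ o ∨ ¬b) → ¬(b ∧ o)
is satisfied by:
  {o: False, b: False}
  {b: True, o: False}
  {o: True, b: False}


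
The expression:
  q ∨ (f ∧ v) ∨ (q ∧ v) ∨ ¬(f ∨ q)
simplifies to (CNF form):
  q ∨ v ∨ ¬f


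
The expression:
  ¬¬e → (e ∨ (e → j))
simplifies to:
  True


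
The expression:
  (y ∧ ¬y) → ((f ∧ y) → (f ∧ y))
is always true.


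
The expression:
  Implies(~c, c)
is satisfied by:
  {c: True}


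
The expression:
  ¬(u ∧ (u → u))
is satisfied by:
  {u: False}


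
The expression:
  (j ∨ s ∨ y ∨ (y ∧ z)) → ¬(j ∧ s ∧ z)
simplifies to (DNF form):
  ¬j ∨ ¬s ∨ ¬z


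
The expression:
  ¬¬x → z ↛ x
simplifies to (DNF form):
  ¬x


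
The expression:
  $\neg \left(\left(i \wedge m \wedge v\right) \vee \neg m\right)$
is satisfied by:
  {m: True, v: False, i: False}
  {m: True, i: True, v: False}
  {m: True, v: True, i: False}


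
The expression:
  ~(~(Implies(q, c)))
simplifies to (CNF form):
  c | ~q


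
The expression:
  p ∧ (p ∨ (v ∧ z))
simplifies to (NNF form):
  p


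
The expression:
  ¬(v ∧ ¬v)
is always true.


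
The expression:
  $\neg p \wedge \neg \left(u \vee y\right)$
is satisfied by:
  {u: False, y: False, p: False}


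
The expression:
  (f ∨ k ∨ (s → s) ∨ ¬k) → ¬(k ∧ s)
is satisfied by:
  {s: False, k: False}
  {k: True, s: False}
  {s: True, k: False}


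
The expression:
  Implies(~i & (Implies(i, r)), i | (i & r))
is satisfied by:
  {i: True}


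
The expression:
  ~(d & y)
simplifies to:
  ~d | ~y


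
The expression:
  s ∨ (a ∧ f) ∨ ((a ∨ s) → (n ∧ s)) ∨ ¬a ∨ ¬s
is always true.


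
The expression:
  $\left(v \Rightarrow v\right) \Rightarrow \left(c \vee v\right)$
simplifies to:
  $c \vee v$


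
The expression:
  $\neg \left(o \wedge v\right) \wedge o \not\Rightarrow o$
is never true.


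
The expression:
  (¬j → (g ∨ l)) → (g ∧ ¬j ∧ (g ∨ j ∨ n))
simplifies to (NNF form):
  ¬j ∧ (g ∨ ¬l)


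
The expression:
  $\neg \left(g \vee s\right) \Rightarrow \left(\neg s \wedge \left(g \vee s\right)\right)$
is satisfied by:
  {g: True, s: True}
  {g: True, s: False}
  {s: True, g: False}


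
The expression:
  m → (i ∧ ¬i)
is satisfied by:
  {m: False}


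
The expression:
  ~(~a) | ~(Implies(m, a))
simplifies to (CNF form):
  a | m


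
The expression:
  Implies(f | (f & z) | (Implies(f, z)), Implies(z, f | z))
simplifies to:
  True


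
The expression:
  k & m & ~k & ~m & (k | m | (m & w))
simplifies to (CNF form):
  False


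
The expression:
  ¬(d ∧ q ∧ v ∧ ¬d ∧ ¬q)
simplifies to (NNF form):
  True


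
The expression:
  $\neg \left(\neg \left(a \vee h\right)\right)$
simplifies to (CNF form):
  $a \vee h$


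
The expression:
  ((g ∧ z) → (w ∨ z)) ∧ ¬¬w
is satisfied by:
  {w: True}


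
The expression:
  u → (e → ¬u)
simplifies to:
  ¬e ∨ ¬u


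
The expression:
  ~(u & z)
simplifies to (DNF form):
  ~u | ~z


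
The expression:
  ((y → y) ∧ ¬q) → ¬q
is always true.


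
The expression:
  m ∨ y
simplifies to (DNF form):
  m ∨ y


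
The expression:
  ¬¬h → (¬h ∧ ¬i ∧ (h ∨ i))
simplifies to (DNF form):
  ¬h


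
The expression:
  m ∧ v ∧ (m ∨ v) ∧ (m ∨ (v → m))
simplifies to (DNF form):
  m ∧ v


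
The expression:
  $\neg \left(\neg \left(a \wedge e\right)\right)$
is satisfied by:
  {a: True, e: True}


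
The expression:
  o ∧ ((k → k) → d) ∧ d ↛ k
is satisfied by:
  {d: True, o: True, k: False}


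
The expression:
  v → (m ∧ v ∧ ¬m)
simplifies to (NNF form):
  ¬v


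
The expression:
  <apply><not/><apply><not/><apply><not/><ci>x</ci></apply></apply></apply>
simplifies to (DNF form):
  <apply><not/><ci>x</ci></apply>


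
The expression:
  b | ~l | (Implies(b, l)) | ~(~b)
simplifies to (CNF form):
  True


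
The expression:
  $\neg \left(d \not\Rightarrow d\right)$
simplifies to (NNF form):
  $\text{True}$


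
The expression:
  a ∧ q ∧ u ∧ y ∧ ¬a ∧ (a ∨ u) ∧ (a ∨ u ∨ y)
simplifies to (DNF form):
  False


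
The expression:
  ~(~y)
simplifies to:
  y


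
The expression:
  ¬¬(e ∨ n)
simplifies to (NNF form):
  e ∨ n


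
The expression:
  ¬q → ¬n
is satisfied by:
  {q: True, n: False}
  {n: False, q: False}
  {n: True, q: True}


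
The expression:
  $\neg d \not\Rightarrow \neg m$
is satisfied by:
  {m: True, d: False}


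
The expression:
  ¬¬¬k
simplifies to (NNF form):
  ¬k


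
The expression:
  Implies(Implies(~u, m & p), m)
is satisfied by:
  {m: True, u: False}
  {u: False, m: False}
  {u: True, m: True}


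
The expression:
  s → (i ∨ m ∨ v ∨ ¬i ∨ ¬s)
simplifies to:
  True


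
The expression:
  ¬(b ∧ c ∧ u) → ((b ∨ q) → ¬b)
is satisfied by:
  {u: True, c: True, b: False}
  {u: True, c: False, b: False}
  {c: True, u: False, b: False}
  {u: False, c: False, b: False}
  {b: True, u: True, c: True}


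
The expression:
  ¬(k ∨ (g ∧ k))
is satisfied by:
  {k: False}


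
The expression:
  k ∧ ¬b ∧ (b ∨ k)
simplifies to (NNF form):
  k ∧ ¬b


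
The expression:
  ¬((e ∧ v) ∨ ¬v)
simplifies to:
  v ∧ ¬e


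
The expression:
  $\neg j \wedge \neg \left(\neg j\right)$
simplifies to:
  $\text{False}$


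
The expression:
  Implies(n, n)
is always true.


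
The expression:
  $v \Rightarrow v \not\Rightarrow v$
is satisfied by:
  {v: False}


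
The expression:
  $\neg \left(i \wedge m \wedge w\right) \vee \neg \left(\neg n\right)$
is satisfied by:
  {n: True, w: False, m: False, i: False}
  {n: False, w: False, m: False, i: False}
  {n: True, i: True, w: False, m: False}
  {i: True, n: False, w: False, m: False}
  {n: True, m: True, i: False, w: False}
  {m: True, i: False, w: False, n: False}
  {n: True, i: True, m: True, w: False}
  {i: True, m: True, n: False, w: False}
  {n: True, w: True, i: False, m: False}
  {w: True, i: False, m: False, n: False}
  {n: True, i: True, w: True, m: False}
  {i: True, w: True, n: False, m: False}
  {n: True, m: True, w: True, i: False}
  {m: True, w: True, i: False, n: False}
  {n: True, i: True, m: True, w: True}


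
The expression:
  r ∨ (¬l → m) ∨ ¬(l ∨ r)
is always true.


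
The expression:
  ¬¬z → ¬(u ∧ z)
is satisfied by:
  {u: False, z: False}
  {z: True, u: False}
  {u: True, z: False}


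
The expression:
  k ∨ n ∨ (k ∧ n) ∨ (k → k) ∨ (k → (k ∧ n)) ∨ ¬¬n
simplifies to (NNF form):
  True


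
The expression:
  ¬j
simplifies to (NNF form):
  ¬j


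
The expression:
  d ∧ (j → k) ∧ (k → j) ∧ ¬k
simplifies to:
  d ∧ ¬j ∧ ¬k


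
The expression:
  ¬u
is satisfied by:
  {u: False}


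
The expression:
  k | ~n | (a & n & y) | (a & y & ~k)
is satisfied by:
  {y: True, k: True, a: True, n: False}
  {y: True, k: True, a: False, n: False}
  {k: True, a: True, y: False, n: False}
  {k: True, y: False, a: False, n: False}
  {y: True, a: True, k: False, n: False}
  {y: True, a: False, k: False, n: False}
  {a: True, y: False, k: False, n: False}
  {y: False, a: False, k: False, n: False}
  {y: True, n: True, k: True, a: True}
  {y: True, n: True, k: True, a: False}
  {n: True, k: True, a: True, y: False}
  {n: True, k: True, a: False, y: False}
  {n: True, y: True, a: True, k: False}


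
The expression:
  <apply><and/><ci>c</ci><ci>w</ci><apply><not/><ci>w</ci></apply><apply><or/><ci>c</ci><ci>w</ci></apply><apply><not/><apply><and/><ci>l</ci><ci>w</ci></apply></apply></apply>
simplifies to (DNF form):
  <false/>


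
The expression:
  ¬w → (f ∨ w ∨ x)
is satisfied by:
  {x: True, w: True, f: True}
  {x: True, w: True, f: False}
  {x: True, f: True, w: False}
  {x: True, f: False, w: False}
  {w: True, f: True, x: False}
  {w: True, f: False, x: False}
  {f: True, w: False, x: False}


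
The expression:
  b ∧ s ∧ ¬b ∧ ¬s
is never true.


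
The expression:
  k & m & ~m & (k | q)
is never true.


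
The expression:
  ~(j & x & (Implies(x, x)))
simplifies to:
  ~j | ~x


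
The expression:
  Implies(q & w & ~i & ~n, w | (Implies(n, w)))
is always true.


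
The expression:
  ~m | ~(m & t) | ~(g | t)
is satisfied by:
  {m: False, t: False}
  {t: True, m: False}
  {m: True, t: False}


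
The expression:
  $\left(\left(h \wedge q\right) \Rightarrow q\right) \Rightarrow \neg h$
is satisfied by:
  {h: False}


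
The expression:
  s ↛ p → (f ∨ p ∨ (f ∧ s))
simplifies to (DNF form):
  f ∨ p ∨ ¬s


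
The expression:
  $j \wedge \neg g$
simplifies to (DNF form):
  $j \wedge \neg g$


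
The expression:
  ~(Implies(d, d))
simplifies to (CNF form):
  False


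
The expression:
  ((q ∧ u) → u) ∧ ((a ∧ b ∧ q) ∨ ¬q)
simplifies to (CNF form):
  (a ∨ ¬q) ∧ (b ∨ ¬q)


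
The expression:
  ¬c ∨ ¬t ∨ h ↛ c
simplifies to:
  ¬c ∨ ¬t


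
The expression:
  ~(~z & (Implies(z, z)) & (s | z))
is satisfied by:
  {z: True, s: False}
  {s: False, z: False}
  {s: True, z: True}


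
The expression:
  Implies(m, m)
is always true.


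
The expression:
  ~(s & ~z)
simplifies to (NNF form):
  z | ~s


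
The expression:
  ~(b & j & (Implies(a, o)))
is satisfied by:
  {a: True, o: False, b: False, j: False}
  {a: False, o: False, b: False, j: False}
  {a: True, o: True, b: False, j: False}
  {o: True, a: False, b: False, j: False}
  {j: True, a: True, o: False, b: False}
  {j: True, a: False, o: False, b: False}
  {j: True, a: True, o: True, b: False}
  {j: True, o: True, a: False, b: False}
  {b: True, a: True, j: False, o: False}
  {b: True, j: False, o: False, a: False}
  {a: True, b: True, o: True, j: False}
  {b: True, o: True, j: False, a: False}
  {a: True, b: True, j: True, o: False}


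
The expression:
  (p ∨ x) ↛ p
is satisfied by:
  {x: True, p: False}


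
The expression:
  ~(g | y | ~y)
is never true.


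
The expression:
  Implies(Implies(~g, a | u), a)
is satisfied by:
  {a: True, u: False, g: False}
  {a: True, g: True, u: False}
  {a: True, u: True, g: False}
  {a: True, g: True, u: True}
  {g: False, u: False, a: False}


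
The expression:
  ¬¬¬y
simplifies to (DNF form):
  ¬y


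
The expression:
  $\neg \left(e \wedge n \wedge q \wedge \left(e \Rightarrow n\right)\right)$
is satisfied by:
  {e: False, q: False, n: False}
  {n: True, e: False, q: False}
  {q: True, e: False, n: False}
  {n: True, q: True, e: False}
  {e: True, n: False, q: False}
  {n: True, e: True, q: False}
  {q: True, e: True, n: False}


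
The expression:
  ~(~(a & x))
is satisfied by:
  {a: True, x: True}


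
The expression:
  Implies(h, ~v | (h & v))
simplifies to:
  True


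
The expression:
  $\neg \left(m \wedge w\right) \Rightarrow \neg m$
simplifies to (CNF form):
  $w \vee \neg m$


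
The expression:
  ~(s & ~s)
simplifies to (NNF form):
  True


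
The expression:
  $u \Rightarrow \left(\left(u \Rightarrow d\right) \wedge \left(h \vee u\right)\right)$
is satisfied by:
  {d: True, u: False}
  {u: False, d: False}
  {u: True, d: True}


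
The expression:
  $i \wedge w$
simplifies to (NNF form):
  $i \wedge w$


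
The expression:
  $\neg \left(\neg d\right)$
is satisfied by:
  {d: True}


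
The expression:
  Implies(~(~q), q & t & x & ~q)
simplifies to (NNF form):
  ~q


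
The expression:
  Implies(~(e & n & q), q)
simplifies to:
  q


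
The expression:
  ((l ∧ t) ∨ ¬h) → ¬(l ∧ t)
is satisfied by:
  {l: False, t: False}
  {t: True, l: False}
  {l: True, t: False}


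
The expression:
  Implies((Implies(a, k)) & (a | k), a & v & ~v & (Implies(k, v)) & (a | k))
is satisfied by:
  {k: False}


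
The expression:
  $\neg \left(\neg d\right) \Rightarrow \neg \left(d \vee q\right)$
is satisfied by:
  {d: False}


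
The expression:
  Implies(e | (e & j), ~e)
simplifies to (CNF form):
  ~e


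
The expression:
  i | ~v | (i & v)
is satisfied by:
  {i: True, v: False}
  {v: False, i: False}
  {v: True, i: True}


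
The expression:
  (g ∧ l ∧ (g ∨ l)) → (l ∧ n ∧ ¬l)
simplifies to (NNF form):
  ¬g ∨ ¬l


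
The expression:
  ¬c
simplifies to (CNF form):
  ¬c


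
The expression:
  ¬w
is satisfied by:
  {w: False}


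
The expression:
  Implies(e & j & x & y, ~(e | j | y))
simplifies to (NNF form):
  ~e | ~j | ~x | ~y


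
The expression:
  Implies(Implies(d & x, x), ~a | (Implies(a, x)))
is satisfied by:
  {x: True, a: False}
  {a: False, x: False}
  {a: True, x: True}


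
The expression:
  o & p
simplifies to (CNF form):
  o & p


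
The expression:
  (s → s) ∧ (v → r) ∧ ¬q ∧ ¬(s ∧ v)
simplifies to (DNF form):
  (¬q ∧ ¬v) ∨ (r ∧ ¬q ∧ ¬s) ∨ (r ∧ ¬q ∧ ¬v) ∨ (¬q ∧ ¬s ∧ ¬v)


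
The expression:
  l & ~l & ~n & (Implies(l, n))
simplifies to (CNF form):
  False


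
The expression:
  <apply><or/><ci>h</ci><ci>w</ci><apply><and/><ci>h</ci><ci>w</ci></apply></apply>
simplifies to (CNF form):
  <apply><or/><ci>h</ci><ci>w</ci></apply>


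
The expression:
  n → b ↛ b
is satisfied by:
  {n: False}


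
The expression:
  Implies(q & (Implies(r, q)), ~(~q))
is always true.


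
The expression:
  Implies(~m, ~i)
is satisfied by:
  {m: True, i: False}
  {i: False, m: False}
  {i: True, m: True}


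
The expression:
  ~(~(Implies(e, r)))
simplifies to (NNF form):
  r | ~e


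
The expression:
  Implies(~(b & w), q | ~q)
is always true.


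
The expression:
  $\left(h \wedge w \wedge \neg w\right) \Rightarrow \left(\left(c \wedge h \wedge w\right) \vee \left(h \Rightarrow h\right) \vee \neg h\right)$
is always true.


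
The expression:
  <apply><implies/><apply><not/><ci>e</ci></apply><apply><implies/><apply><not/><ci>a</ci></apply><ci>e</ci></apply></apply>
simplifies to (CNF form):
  <apply><or/><ci>a</ci><ci>e</ci></apply>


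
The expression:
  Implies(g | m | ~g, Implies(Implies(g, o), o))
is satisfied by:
  {o: True, g: True}
  {o: True, g: False}
  {g: True, o: False}


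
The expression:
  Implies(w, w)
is always true.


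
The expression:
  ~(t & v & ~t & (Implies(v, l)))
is always true.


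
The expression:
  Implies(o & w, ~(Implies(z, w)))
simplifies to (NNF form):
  ~o | ~w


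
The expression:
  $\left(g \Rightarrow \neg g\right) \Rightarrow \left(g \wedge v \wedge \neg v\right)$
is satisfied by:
  {g: True}


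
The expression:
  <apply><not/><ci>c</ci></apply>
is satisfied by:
  {c: False}


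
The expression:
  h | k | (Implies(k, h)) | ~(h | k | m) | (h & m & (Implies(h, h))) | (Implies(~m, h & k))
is always true.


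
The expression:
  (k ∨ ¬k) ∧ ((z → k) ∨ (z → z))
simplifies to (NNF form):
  True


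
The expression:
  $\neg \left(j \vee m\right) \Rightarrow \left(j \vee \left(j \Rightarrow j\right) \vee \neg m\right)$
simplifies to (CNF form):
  $\text{True}$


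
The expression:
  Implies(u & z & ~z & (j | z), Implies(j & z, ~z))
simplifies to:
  True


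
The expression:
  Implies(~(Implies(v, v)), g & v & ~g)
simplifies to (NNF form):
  True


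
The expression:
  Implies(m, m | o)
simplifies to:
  True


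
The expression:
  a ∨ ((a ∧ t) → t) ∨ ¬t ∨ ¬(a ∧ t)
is always true.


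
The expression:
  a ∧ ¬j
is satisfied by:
  {a: True, j: False}


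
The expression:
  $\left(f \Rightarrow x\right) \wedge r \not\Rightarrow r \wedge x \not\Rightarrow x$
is never true.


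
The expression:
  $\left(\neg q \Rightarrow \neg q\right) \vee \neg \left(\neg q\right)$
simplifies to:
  $\text{True}$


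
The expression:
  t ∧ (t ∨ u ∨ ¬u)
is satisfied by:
  {t: True}


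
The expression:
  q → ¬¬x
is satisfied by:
  {x: True, q: False}
  {q: False, x: False}
  {q: True, x: True}


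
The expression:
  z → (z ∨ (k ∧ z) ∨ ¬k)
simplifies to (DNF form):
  True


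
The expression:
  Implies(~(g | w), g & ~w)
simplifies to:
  g | w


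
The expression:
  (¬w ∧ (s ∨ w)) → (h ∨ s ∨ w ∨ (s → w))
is always true.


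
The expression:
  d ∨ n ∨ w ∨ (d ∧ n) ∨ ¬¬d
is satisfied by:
  {n: True, d: True, w: True}
  {n: True, d: True, w: False}
  {n: True, w: True, d: False}
  {n: True, w: False, d: False}
  {d: True, w: True, n: False}
  {d: True, w: False, n: False}
  {w: True, d: False, n: False}


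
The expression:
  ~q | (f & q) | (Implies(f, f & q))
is always true.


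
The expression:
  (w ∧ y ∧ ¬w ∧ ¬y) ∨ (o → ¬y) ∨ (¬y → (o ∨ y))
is always true.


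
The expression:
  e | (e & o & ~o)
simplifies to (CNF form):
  e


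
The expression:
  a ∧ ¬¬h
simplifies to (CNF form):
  a ∧ h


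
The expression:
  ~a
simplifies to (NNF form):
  ~a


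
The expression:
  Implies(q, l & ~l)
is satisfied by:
  {q: False}


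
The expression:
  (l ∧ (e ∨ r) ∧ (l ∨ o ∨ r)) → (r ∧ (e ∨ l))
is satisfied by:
  {r: True, l: False, e: False}
  {l: False, e: False, r: False}
  {r: True, e: True, l: False}
  {e: True, l: False, r: False}
  {r: True, l: True, e: False}
  {l: True, r: False, e: False}
  {r: True, e: True, l: True}


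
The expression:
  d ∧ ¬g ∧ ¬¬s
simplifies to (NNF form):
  d ∧ s ∧ ¬g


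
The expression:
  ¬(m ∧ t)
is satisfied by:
  {m: False, t: False}
  {t: True, m: False}
  {m: True, t: False}


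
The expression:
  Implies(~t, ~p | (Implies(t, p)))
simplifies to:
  True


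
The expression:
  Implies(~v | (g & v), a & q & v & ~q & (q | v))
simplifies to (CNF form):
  v & ~g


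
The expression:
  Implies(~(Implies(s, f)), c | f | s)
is always true.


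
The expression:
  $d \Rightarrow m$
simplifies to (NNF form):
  $m \vee \neg d$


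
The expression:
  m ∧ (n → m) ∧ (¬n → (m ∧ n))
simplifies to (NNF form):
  m ∧ n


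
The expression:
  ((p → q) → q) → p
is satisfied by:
  {p: True, q: False}
  {q: False, p: False}
  {q: True, p: True}


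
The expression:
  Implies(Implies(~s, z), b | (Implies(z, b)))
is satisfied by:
  {b: True, z: False}
  {z: False, b: False}
  {z: True, b: True}


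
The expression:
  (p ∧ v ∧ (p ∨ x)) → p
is always true.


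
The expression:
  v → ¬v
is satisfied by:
  {v: False}


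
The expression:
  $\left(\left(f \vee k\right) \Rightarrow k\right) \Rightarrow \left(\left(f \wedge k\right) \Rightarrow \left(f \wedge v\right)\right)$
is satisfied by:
  {v: True, k: False, f: False}
  {k: False, f: False, v: False}
  {f: True, v: True, k: False}
  {f: True, k: False, v: False}
  {v: True, k: True, f: False}
  {k: True, v: False, f: False}
  {f: True, k: True, v: True}


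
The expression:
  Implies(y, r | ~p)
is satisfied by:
  {r: True, p: False, y: False}
  {p: False, y: False, r: False}
  {r: True, y: True, p: False}
  {y: True, p: False, r: False}
  {r: True, p: True, y: False}
  {p: True, r: False, y: False}
  {r: True, y: True, p: True}


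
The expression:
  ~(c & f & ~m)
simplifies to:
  m | ~c | ~f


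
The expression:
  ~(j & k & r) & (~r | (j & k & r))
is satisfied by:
  {r: False}


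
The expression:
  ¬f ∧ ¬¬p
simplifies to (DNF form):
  p ∧ ¬f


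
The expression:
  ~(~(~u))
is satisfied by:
  {u: False}


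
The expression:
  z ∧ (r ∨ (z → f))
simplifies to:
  z ∧ (f ∨ r)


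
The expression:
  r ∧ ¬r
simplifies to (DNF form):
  False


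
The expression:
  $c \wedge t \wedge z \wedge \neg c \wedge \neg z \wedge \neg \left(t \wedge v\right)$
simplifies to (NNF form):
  $\text{False}$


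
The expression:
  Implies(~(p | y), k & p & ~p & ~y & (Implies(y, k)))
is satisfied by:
  {y: True, p: True}
  {y: True, p: False}
  {p: True, y: False}


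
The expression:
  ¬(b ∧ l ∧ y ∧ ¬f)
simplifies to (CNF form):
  f ∨ ¬b ∨ ¬l ∨ ¬y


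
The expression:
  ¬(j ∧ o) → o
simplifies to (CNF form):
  o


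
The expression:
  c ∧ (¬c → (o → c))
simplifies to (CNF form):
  c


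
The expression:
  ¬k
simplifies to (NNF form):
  ¬k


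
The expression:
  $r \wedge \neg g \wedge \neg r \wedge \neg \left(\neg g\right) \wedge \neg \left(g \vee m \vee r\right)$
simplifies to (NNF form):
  $\text{False}$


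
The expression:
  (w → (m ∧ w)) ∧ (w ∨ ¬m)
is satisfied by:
  {w: False, m: False}
  {m: True, w: True}


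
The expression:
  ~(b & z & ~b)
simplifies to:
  True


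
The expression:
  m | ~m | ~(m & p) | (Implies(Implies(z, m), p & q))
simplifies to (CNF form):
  True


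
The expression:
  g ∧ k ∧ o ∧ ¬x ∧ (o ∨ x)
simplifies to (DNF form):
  g ∧ k ∧ o ∧ ¬x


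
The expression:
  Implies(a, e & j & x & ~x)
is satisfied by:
  {a: False}


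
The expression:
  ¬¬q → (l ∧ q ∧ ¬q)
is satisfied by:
  {q: False}


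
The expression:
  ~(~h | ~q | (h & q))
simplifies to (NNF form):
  False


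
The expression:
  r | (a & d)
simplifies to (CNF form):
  (a | r) & (d | r)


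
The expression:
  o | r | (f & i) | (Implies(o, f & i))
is always true.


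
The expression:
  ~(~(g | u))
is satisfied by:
  {g: True, u: True}
  {g: True, u: False}
  {u: True, g: False}


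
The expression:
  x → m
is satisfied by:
  {m: True, x: False}
  {x: False, m: False}
  {x: True, m: True}


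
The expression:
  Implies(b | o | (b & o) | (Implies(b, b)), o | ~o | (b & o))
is always true.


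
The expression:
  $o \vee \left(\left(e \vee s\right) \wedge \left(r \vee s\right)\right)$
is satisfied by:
  {r: True, o: True, s: True, e: True}
  {r: True, o: True, s: True, e: False}
  {o: True, s: True, e: True, r: False}
  {o: True, s: True, e: False, r: False}
  {r: True, o: True, e: True, s: False}
  {r: True, o: True, e: False, s: False}
  {o: True, e: True, s: False, r: False}
  {o: True, e: False, s: False, r: False}
  {r: True, s: True, e: True, o: False}
  {r: True, s: True, e: False, o: False}
  {s: True, e: True, o: False, r: False}
  {s: True, o: False, e: False, r: False}
  {r: True, e: True, o: False, s: False}


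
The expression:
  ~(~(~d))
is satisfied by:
  {d: False}


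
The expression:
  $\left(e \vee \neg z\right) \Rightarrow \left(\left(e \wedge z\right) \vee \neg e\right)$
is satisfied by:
  {z: True, e: False}
  {e: False, z: False}
  {e: True, z: True}


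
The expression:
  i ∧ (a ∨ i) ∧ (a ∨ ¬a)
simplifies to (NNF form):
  i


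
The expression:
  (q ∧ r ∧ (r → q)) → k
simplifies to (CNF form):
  k ∨ ¬q ∨ ¬r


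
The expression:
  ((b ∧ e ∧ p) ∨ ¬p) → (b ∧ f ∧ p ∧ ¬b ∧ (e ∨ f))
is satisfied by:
  {p: True, e: False, b: False}
  {b: True, p: True, e: False}
  {e: True, p: True, b: False}


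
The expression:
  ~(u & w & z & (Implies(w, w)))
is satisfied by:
  {w: False, u: False, z: False}
  {z: True, w: False, u: False}
  {u: True, w: False, z: False}
  {z: True, u: True, w: False}
  {w: True, z: False, u: False}
  {z: True, w: True, u: False}
  {u: True, w: True, z: False}


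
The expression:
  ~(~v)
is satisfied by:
  {v: True}


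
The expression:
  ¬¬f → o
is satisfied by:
  {o: True, f: False}
  {f: False, o: False}
  {f: True, o: True}


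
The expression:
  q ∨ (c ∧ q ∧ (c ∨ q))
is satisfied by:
  {q: True}


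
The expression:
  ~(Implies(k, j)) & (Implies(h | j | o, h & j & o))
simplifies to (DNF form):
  k & ~h & ~j & ~o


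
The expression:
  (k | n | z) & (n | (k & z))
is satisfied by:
  {n: True, k: True, z: True}
  {n: True, k: True, z: False}
  {n: True, z: True, k: False}
  {n: True, z: False, k: False}
  {k: True, z: True, n: False}


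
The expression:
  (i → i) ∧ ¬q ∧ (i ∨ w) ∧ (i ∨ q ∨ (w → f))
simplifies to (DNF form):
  (i ∧ ¬q) ∨ (f ∧ i ∧ ¬q) ∨ (f ∧ w ∧ ¬q) ∨ (i ∧ w ∧ ¬q)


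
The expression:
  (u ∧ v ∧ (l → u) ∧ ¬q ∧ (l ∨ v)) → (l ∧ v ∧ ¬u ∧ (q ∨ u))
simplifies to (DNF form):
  q ∨ ¬u ∨ ¬v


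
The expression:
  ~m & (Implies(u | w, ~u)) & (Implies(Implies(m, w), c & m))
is never true.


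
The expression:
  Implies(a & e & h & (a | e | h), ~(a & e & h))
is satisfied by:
  {h: False, e: False, a: False}
  {a: True, h: False, e: False}
  {e: True, h: False, a: False}
  {a: True, e: True, h: False}
  {h: True, a: False, e: False}
  {a: True, h: True, e: False}
  {e: True, h: True, a: False}


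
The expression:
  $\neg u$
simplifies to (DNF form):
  $\neg u$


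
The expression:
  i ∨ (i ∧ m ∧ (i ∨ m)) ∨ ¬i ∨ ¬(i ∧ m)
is always true.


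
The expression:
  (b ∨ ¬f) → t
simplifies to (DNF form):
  t ∨ (f ∧ ¬b)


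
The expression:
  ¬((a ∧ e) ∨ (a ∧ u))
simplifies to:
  (¬e ∧ ¬u) ∨ ¬a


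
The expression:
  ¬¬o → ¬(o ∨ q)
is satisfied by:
  {o: False}


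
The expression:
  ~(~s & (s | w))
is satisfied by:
  {s: True, w: False}
  {w: False, s: False}
  {w: True, s: True}


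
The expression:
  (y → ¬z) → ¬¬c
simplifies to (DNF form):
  c ∨ (y ∧ z)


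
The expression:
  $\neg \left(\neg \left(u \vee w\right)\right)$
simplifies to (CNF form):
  $u \vee w$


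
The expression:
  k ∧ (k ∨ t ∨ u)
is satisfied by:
  {k: True}


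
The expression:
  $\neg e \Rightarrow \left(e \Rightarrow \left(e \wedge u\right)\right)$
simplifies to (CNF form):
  $\text{True}$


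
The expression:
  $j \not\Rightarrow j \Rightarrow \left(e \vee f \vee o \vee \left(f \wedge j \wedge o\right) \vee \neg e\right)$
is always true.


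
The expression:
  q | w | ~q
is always true.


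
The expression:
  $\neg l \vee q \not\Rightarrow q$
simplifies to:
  $\neg l$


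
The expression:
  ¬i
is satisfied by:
  {i: False}


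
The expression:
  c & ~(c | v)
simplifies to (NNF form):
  False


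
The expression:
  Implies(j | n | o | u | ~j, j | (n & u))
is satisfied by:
  {u: True, j: True, n: True}
  {u: True, j: True, n: False}
  {j: True, n: True, u: False}
  {j: True, n: False, u: False}
  {u: True, n: True, j: False}


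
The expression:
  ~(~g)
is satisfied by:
  {g: True}


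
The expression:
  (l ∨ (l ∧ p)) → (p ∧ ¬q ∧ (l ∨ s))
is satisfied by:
  {p: True, q: False, l: False}
  {q: False, l: False, p: False}
  {p: True, q: True, l: False}
  {q: True, p: False, l: False}
  {l: True, p: True, q: False}


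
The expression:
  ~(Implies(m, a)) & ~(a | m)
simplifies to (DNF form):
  False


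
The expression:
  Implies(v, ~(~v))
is always true.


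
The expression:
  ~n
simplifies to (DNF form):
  ~n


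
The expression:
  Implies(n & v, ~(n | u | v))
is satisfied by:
  {v: False, n: False}
  {n: True, v: False}
  {v: True, n: False}


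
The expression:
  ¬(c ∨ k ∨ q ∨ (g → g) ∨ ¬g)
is never true.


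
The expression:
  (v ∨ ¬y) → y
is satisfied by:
  {y: True}


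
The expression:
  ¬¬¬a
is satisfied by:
  {a: False}


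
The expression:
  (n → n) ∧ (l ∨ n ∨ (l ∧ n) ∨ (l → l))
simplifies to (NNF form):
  True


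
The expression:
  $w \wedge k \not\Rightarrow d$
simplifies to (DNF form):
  $k \wedge w \wedge \neg d$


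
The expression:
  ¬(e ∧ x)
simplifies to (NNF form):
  ¬e ∨ ¬x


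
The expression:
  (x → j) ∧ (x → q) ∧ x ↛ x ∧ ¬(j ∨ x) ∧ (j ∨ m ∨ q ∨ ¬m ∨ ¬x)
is never true.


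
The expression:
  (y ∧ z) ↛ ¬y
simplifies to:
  y ∧ z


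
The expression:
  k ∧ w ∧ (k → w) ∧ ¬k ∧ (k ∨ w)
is never true.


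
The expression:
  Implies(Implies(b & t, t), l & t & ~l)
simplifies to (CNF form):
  False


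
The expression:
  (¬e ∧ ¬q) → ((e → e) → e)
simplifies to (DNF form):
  e ∨ q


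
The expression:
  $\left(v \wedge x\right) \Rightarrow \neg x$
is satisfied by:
  {v: False, x: False}
  {x: True, v: False}
  {v: True, x: False}


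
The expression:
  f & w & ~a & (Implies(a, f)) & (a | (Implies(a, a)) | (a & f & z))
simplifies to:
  f & w & ~a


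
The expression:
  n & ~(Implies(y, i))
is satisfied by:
  {y: True, n: True, i: False}


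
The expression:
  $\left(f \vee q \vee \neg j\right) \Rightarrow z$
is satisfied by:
  {z: True, j: True, f: False, q: False}
  {z: True, f: False, j: False, q: False}
  {z: True, q: True, j: True, f: False}
  {z: True, q: True, f: False, j: False}
  {z: True, j: True, f: True, q: False}
  {z: True, f: True, j: False, q: False}
  {z: True, q: True, f: True, j: True}
  {z: True, q: True, f: True, j: False}
  {j: True, q: False, f: False, z: False}


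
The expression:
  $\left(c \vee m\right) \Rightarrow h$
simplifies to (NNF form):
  $h \vee \left(\neg c \wedge \neg m\right)$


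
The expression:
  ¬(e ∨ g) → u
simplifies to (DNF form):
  e ∨ g ∨ u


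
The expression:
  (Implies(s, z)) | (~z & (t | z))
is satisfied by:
  {t: True, z: True, s: False}
  {t: True, s: False, z: False}
  {z: True, s: False, t: False}
  {z: False, s: False, t: False}
  {t: True, z: True, s: True}
  {t: True, s: True, z: False}
  {z: True, s: True, t: False}


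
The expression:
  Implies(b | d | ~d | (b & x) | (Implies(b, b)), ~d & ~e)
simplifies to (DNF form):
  ~d & ~e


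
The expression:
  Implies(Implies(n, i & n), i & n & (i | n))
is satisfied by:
  {n: True}


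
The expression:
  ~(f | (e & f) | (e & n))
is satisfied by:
  {e: False, f: False, n: False}
  {n: True, e: False, f: False}
  {e: True, n: False, f: False}


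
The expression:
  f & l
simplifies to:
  f & l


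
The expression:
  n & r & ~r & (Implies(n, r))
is never true.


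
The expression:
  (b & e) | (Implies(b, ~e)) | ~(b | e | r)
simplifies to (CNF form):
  True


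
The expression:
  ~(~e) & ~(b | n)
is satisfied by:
  {e: True, n: False, b: False}


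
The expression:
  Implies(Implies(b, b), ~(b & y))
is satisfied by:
  {y: False, b: False}
  {b: True, y: False}
  {y: True, b: False}


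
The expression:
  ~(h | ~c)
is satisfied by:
  {c: True, h: False}


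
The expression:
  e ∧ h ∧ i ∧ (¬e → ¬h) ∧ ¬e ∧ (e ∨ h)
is never true.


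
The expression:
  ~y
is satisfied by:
  {y: False}


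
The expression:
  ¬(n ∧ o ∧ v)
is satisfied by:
  {v: False, o: False, n: False}
  {n: True, v: False, o: False}
  {o: True, v: False, n: False}
  {n: True, o: True, v: False}
  {v: True, n: False, o: False}
  {n: True, v: True, o: False}
  {o: True, v: True, n: False}


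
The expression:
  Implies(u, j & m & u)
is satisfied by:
  {m: True, j: True, u: False}
  {m: True, j: False, u: False}
  {j: True, m: False, u: False}
  {m: False, j: False, u: False}
  {m: True, u: True, j: True}


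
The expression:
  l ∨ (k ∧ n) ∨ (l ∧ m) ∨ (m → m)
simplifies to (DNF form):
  True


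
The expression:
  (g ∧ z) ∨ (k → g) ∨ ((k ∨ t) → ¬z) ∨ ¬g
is always true.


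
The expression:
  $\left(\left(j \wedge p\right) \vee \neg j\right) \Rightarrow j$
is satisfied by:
  {j: True}


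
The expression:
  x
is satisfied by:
  {x: True}


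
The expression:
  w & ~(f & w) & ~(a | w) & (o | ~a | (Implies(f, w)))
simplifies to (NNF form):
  False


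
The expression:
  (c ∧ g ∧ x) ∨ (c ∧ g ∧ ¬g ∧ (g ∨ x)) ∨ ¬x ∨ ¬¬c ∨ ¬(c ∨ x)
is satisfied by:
  {c: True, x: False}
  {x: False, c: False}
  {x: True, c: True}


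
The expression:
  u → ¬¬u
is always true.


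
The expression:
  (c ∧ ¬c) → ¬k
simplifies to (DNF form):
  True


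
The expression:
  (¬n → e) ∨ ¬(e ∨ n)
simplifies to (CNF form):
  True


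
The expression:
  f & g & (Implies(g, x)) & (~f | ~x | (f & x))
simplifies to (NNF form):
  f & g & x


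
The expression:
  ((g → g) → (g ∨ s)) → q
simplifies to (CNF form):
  (q ∨ ¬g) ∧ (q ∨ ¬s)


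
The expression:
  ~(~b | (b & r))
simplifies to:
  b & ~r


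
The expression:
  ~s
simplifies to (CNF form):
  ~s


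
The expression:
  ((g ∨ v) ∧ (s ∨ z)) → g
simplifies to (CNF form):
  (g ∨ ¬s ∨ ¬v) ∧ (g ∨ ¬v ∨ ¬z)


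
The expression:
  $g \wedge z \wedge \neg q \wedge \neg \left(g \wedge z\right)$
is never true.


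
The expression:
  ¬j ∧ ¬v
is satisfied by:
  {v: False, j: False}


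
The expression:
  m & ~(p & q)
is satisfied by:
  {m: True, p: False, q: False}
  {m: True, q: True, p: False}
  {m: True, p: True, q: False}


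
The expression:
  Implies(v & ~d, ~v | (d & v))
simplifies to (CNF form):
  d | ~v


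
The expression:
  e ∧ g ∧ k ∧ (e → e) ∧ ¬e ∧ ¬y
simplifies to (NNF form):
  False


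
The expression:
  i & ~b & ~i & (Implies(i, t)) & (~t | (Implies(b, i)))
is never true.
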